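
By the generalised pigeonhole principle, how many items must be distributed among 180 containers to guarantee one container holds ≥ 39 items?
n = (39 − 1)·180 + 1 = 6841

By the generalised pigeonhole principle, to guarantee some box contains ≥ r objects we need more than (r − 1) · k objects total. Threshold: n = (r − 1) · k + 1. With r = 39 and k = 180: n = 38 · 180 + 1 = 6840 + 1 = 6841. For n = 6840 = 38 · 180, we can put exactly 38 objects in every box, avoiding 39 in any single one — so 6841 is tight.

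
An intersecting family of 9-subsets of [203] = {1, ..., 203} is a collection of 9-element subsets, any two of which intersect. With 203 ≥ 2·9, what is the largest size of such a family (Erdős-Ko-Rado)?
max |F| = C(202, 8) = 59749197232725

Erdős-Ko-Rado (1961): when n ≥ 2k, max |F| = C(n−1, k−1). The bound is attained by the star {A : i ∈ A} for any fixed i ∈ [n]. Here C(203−1, 9−1) = C(202, 8) = 59749197232725.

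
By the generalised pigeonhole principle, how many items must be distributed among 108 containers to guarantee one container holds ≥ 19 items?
n = (19 − 1)·108 + 1 = 1945

By the generalised pigeonhole principle, to guarantee some box contains ≥ r objects we need more than (r − 1) · k objects total. Threshold: n = (r − 1) · k + 1. With r = 19 and k = 108: n = 18 · 108 + 1 = 1944 + 1 = 1945. For n = 1944 = 18 · 108, we can put exactly 18 objects in every box, avoiding 19 in any single one — so 1945 is tight.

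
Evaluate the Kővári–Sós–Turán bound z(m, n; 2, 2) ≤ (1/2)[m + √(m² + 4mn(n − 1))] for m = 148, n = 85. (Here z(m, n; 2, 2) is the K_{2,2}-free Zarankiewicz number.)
z(148, 85; 2, 2) ≤ (1/2)[148 + √(148² + 4·148·85·84)] = (1/2)[148 + √4248784] = 1104.6289

Kővári–Sós–Turán: let r_1, ..., r_148 be the row sums and z = Σ r_i the total number of 1s. Each pair of columns can share at most one row with both entries 1 (else a 2×2 all-ones block appears), so Σ_i C(r_i, 2) ≤ C(85, 2) = 3570. By convexity Σ_i C(r_i, 2) ≥ 148·C(z/148, 2) = z(z − 148)/(2·148), giving z² − 148z − 148·85·84 ≤ 0 and hence z ≤ (1/2)[148 + √(21904 + 4·1056720)] = (1/2)[148 + √4248784] ≈ (1/2)(148 + 2061.2579) = 1104.6289.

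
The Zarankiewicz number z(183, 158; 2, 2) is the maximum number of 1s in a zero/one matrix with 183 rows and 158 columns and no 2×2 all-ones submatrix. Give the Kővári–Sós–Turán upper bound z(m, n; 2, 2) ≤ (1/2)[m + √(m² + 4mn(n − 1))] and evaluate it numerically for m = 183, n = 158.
z(183, 158; 2, 2) ≤ (1/2)[183 + √(183² + 4·183·158·157)] = (1/2)[183 + √18191481] = 2224.0736

Kővári–Sós–Turán: let r_1, ..., r_183 be the row sums and z = Σ r_i the total number of 1s. Each pair of columns can share at most one row with both entries 1 (else a 2×2 all-ones block appears), so Σ_i C(r_i, 2) ≤ C(158, 2) = 12403. By convexity Σ_i C(r_i, 2) ≥ 183·C(z/183, 2) = z(z − 183)/(2·183), giving z² − 183z − 183·158·157 ≤ 0 and hence z ≤ (1/2)[183 + √(33489 + 4·4539498)] = (1/2)[183 + √18191481] ≈ (1/2)(183 + 4265.1472) = 2224.0736.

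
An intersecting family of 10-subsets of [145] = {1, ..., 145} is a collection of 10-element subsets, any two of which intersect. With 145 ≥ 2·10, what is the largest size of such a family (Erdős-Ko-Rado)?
max |F| = C(144, 9) = 56849199220528

The Erdős-Ko-Rado theorem states: for n ≥ 2k, an intersecting family of k-subsets of an n-element set has size at most C(n − 1, k − 1), with equality for 'star' families {A ⊆ [n] : |A| = k, i ∈ A} (fix an element i). For n = 145, k = 10: C(144, 9) = 56849199220528.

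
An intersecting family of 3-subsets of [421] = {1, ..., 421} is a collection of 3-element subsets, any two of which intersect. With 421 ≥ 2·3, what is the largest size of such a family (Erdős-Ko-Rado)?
max |F| = C(420, 2) = 87990

The Erdős-Ko-Rado theorem states: for n ≥ 2k, an intersecting family of k-subsets of an n-element set has size at most C(n − 1, k − 1), with equality for 'star' families {A ⊆ [n] : |A| = k, i ∈ A} (fix an element i). For n = 421, k = 3: C(420, 2) = 87990.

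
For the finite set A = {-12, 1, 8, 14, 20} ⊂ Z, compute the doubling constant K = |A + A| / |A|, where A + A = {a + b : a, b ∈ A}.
K = |A + A| / |A| = 13/5

Enumerate A + A = {a + b : a, b ∈ A}. With |A| = 5, there are |A|^2 = 25 ordered sum pairs; collecting distinct values, A + A = {-24, -11, -4, 2, 8, 9, 15, 16, 21, 22, 28, 34, 40}, so |A + A| = 13. Thus K = 13/5. For comparison, the minimum possible |A + A| over all 5-element sets is 2·5 − 1 = 9 (so min K = 9/5), attained only by arithmetic progressions.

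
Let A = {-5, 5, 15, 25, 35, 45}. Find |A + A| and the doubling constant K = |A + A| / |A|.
K = |A + A| / |A| = 11/6

Enumerate A + A = {a + b : a, b ∈ A}. With |A| = 6, there are |A|^2 = 36 ordered sum pairs; collecting distinct values, A + A = {-10, 0, 10, 20, 30, 40, 50, 60, 70, 80, 90}, so |A + A| = 11. Thus K = 11/6. Here |A + A| = 2|A| − 1 = 11, the minimum possible — so K = 11/6 is minimal, which holds iff A is an arithmetic progression.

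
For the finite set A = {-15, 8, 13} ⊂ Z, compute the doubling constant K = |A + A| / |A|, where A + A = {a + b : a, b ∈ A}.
K = |A + A| / |A| = 6/3 = 2

Enumerate A + A = {a + b : a, b ∈ A}. With |A| = 3, there are |A|^2 = 9 ordered sum pairs; collecting distinct values, A + A = {-30, -7, -2, 16, 21, 26}, so |A + A| = 6. Thus K = 6/3 = 2. For comparison, the minimum possible |A + A| over all 3-element sets is 2·3 − 1 = 5 (so min K = 5/3), attained only by arithmetic progressions.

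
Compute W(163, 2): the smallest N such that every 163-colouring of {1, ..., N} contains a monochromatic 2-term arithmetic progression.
W(163, 2) = 163 + 1 = 164

A 2-term AP is any pair of integers, so a monochromatic 2-AP exists iff some colour is used at least twice. With 163 colours, the colouring i ↦ i on {1, ..., 163} uses each colour once, avoiding any monochromatic pair, so W(163, 2) > 163. For {1, ..., 164}, pigeonhole forces two integers of the same colour, which form a monochromatic 2-AP. Hence W(163, 2) = 164.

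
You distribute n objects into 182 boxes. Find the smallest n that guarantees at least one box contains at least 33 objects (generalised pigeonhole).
n = (33 − 1)·182 + 1 = 5825

By the generalised pigeonhole principle, to guarantee some box contains ≥ r objects we need more than (r − 1) · k objects total. Threshold: n = (r − 1) · k + 1. With r = 33 and k = 182: n = 32 · 182 + 1 = 5824 + 1 = 5825. For n = 5824 = 32 · 182, we can put exactly 32 objects in every box, avoiding 33 in any single one — so 5825 is tight.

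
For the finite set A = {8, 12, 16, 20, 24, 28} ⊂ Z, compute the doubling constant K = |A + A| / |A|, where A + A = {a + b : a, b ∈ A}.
K = |A + A| / |A| = 11/6

Enumerate A + A = {a + b : a, b ∈ A}. With |A| = 6, there are |A|^2 = 36 ordered sum pairs; collecting distinct values, A + A = {16, 20, 24, 28, 32, 36, 40, 44, 48, 52, 56}, so |A + A| = 11. Thus K = 11/6. Here |A + A| = 2|A| − 1 = 11, the minimum possible — so K = 11/6 is minimal, which holds iff A is an arithmetic progression.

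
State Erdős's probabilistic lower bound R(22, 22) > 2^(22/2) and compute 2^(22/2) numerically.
2^(22/2) = 2048; so R(22, 22) > 2048

Colour each edge of K_n uniformly at random with red/blue. The expected number of monochromatic K_22 is C(n, 22) · 2 · 2^(−C(22,2)). If C(n, 22) · 2^(1 − C(22,2)) < 1, then with positive probability no monochromatic K_22 exists, so R(22, 22) > n. The standard estimate C(n, 22) ≤ n^22/22! shows this inequality holds whenever n ≤ 2^(22/2) (since 22! · 2^(C(22,2) − 1) > 2^(22^2/2) ≥ n^22). Hence R(22, 22) > 2^(22/2) = 2048.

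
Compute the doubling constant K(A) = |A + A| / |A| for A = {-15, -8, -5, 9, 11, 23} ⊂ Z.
K = |A + A| / |A| = 20/6 = 10/3

Enumerate A + A = {a + b : a, b ∈ A}. With |A| = 6, there are |A|^2 = 36 ordered sum pairs; collecting distinct values, A + A = {-30, -23, -20, -16, -13, -10, -6, -4, 1, 3, 4, 6, 8, 15, 18, 20, 22, 32, 34, 46}, so |A + A| = 20. Thus K = 20/6 = 10/3. For comparison, the minimum possible |A + A| over all 6-element sets is 2·6 − 1 = 11 (so min K = 11/6), attained only by arithmetic progressions.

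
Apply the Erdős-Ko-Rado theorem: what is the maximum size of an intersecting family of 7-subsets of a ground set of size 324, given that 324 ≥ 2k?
max |F| = C(323, 6) = 1505215602352

Erdős-Ko-Rado (1961): when n ≥ 2k, max |F| = C(n−1, k−1). The bound is attained by the star {A : i ∈ A} for any fixed i ∈ [n]. Here C(324−1, 7−1) = C(323, 6) = 1505215602352.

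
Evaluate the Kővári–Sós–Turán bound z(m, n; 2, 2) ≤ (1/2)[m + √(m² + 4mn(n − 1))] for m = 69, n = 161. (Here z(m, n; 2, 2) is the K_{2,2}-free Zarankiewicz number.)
z(69, 161; 2, 2) ≤ (1/2)[69 + √(69² + 4·69·161·160)] = (1/2)[69 + √7114521] = 1368.153

Kővári–Sós–Turán: let r_1, ..., r_69 be the row sums and z = Σ r_i the total number of 1s. Each pair of columns can share at most one row with both entries 1 (else a 2×2 all-ones block appears), so Σ_i C(r_i, 2) ≤ C(161, 2) = 12880. By convexity Σ_i C(r_i, 2) ≥ 69·C(z/69, 2) = z(z − 69)/(2·69), giving z² − 69z − 69·161·160 ≤ 0 and hence z ≤ (1/2)[69 + √(4761 + 4·1777440)] = (1/2)[69 + √7114521] ≈ (1/2)(69 + 2667.3059) = 1368.153.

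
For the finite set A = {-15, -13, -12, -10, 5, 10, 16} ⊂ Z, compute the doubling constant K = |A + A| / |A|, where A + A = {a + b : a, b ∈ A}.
K = |A + A| / |A| = 26/7

Enumerate A + A = {a + b : a, b ∈ A}. With |A| = 7, there are |A|^2 = 49 ordered sum pairs; collecting distinct values, A + A = {-30, -28, -27, -26, -25, -24, -23, -22, -20, -10, -8, -7, -5, -3, -2, 0, 1, 3, 4, 6, 10, 15, 20, 21, 26, 32}, so |A + A| = 26. Thus K = 26/7. For comparison, the minimum possible |A + A| over all 7-element sets is 2·7 − 1 = 13 (so min K = 13/7), attained only by arithmetic progressions.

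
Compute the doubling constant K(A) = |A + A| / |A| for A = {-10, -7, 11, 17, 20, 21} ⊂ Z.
K = |A + A| / |A| = 20/6 = 10/3

Enumerate A + A = {a + b : a, b ∈ A}. With |A| = 6, there are |A|^2 = 36 ordered sum pairs; collecting distinct values, A + A = {-20, -17, -14, 1, 4, 7, 10, 11, 13, 14, 22, 28, 31, 32, 34, 37, 38, 40, 41, 42}, so |A + A| = 20. Thus K = 20/6 = 10/3. For comparison, the minimum possible |A + A| over all 6-element sets is 2·6 − 1 = 11 (so min K = 11/6), attained only by arithmetic progressions.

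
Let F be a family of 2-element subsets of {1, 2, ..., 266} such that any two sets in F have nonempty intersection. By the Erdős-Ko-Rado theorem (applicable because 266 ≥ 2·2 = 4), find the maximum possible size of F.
max |F| = C(265, 1) = 265

Erdős-Ko-Rado (1961): when n ≥ 2k, max |F| = C(n−1, k−1). The bound is attained by the star {A : i ∈ A} for any fixed i ∈ [n]. Here C(266−1, 2−1) = C(265, 1) = 265.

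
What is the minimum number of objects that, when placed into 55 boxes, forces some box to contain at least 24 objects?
n = (24 − 1)·55 + 1 = 1266

By the generalised pigeonhole principle, to guarantee some box contains ≥ r objects we need more than (r − 1) · k objects total. Threshold: n = (r − 1) · k + 1. With r = 24 and k = 55: n = 23 · 55 + 1 = 1265 + 1 = 1266. For n = 1265 = 23 · 55, we can put exactly 23 objects in every box, avoiding 24 in any single one — so 1266 is tight.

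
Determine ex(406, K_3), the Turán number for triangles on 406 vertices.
ex(406, K_3) = ⌊406^2/4⌋ = 41209

Mantel (1907): a triangle-free graph on n vertices has at most ⌊n^2/4⌋ edges, with equality for the complete bipartite graph K_{⌊n/2⌋, ⌈n/2⌉}. For n = 406: ⌊406^2/4⌋ = ⌊164836/4⌋ = 41209. The extremal graph is K_{203, 203}, which has 203·203 = 41209 edges.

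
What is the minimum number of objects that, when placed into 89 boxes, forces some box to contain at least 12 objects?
n = (12 − 1)·89 + 1 = 980

By the generalised pigeonhole principle, to guarantee some box contains ≥ r objects we need more than (r − 1) · k objects total. Threshold: n = (r − 1) · k + 1. With r = 12 and k = 89: n = 11 · 89 + 1 = 979 + 1 = 980. For n = 979 = 11 · 89, we can put exactly 11 objects in every box, avoiding 12 in any single one — so 980 is tight.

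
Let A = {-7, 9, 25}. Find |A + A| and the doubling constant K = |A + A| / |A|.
K = |A + A| / |A| = 5/3

Enumerate A + A = {a + b : a, b ∈ A}. With |A| = 3, there are |A|^2 = 9 ordered sum pairs; collecting distinct values, A + A = {-14, 2, 18, 34, 50}, so |A + A| = 5. Thus K = 5/3. Here |A + A| = 2|A| − 1 = 5, the minimum possible — so K = 5/3 is minimal, which holds iff A is an arithmetic progression.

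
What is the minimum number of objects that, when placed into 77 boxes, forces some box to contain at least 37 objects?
n = (37 − 1)·77 + 1 = 2773

By the generalised pigeonhole principle, to guarantee some box contains ≥ r objects we need more than (r − 1) · k objects total. Threshold: n = (r − 1) · k + 1. With r = 37 and k = 77: n = 36 · 77 + 1 = 2772 + 1 = 2773. For n = 2772 = 36 · 77, we can put exactly 36 objects in every box, avoiding 37 in any single one — so 2773 is tight.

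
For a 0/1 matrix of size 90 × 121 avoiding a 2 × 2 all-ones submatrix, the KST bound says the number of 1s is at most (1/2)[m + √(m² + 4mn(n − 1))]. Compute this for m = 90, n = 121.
z(90, 121; 2, 2) ≤ (1/2)[90 + √(90² + 4·90·121·120)] = (1/2)[90 + √5235300] = 1189.0389

Kővári–Sós–Turán: let r_1, ..., r_90 be the row sums and z = Σ r_i the total number of 1s. Each pair of columns can share at most one row with both entries 1 (else a 2×2 all-ones block appears), so Σ_i C(r_i, 2) ≤ C(121, 2) = 7260. By convexity Σ_i C(r_i, 2) ≥ 90·C(z/90, 2) = z(z − 90)/(2·90), giving z² − 90z − 90·121·120 ≤ 0 and hence z ≤ (1/2)[90 + √(8100 + 4·1306800)] = (1/2)[90 + √5235300] ≈ (1/2)(90 + 2288.0778) = 1189.0389.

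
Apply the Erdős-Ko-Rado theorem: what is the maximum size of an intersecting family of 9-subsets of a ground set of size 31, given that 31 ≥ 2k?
max |F| = C(30, 8) = 5852925

The Erdős-Ko-Rado theorem states: for n ≥ 2k, an intersecting family of k-subsets of an n-element set has size at most C(n − 1, k − 1), with equality for 'star' families {A ⊆ [n] : |A| = k, i ∈ A} (fix an element i). For n = 31, k = 9: C(30, 8) = 5852925.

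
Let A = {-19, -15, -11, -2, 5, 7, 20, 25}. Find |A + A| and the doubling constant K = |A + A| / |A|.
K = |A + A| / |A| = 31/8

Enumerate A + A = {a + b : a, b ∈ A}. With |A| = 8, there are |A|^2 = 64 ordered sum pairs; collecting distinct values, A + A = {-38, -34, -30, -26, -22, -21, -17, -14, -13, -12, -10, -8, -6, -4, 1, 3, 5, 6, 9, 10, 12, 14, 18, 23, 25, 27, 30, 32, 40, 45, 50}, so |A + A| = 31. Thus K = 31/8. For comparison, the minimum possible |A + A| over all 8-element sets is 2·8 − 1 = 15 (so min K = 15/8), attained only by arithmetic progressions.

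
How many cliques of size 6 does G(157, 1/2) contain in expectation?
E[# K_6] = C(157, 6) · (1/2)^C(6, 2) = 18883356492 / 2^15 = 4720839123/8192 ≈ 576274.307007

For each 6-subset S of vertices (there are C(157, 6) = 18883356492 such S), let X_S = 1 if S induces a K_6 (all C(6, 2) = 15 edges present). Then P(X_S = 1) = (1/2)^15 = 1/32768. By linearity of expectation, E[# K_6] = C(157, 6) · (1/2)^15 = 18883356492 / 32768 = 4720839123/8192 ≈ 576274.307007.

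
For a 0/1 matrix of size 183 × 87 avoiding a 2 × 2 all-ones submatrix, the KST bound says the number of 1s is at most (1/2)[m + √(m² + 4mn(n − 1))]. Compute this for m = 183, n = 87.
z(183, 87; 2, 2) ≤ (1/2)[183 + √(183² + 4·183·87·86)] = (1/2)[183 + √5510313] = 1265.2028

Kővári–Sós–Turán: let r_1, ..., r_183 be the row sums and z = Σ r_i the total number of 1s. Each pair of columns can share at most one row with both entries 1 (else a 2×2 all-ones block appears), so Σ_i C(r_i, 2) ≤ C(87, 2) = 3741. By convexity Σ_i C(r_i, 2) ≥ 183·C(z/183, 2) = z(z − 183)/(2·183), giving z² − 183z − 183·87·86 ≤ 0 and hence z ≤ (1/2)[183 + √(33489 + 4·1369206)] = (1/2)[183 + √5510313] ≈ (1/2)(183 + 2347.4056) = 1265.2028.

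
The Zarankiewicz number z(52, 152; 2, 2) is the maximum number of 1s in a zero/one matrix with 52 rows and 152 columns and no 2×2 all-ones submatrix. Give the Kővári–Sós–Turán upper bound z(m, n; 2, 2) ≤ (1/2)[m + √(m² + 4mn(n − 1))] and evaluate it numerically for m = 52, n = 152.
z(52, 152; 2, 2) ≤ (1/2)[52 + √(52² + 4·52·152·151)] = (1/2)[52 + √4776720] = 1118.7854

Kővári–Sós–Turán: let r_1, ..., r_52 be the row sums and z = Σ r_i the total number of 1s. Each pair of columns can share at most one row with both entries 1 (else a 2×2 all-ones block appears), so Σ_i C(r_i, 2) ≤ C(152, 2) = 11476. By convexity Σ_i C(r_i, 2) ≥ 52·C(z/52, 2) = z(z − 52)/(2·52), giving z² − 52z − 52·152·151 ≤ 0 and hence z ≤ (1/2)[52 + √(2704 + 4·1193504)] = (1/2)[52 + √4776720] ≈ (1/2)(52 + 2185.5709) = 1118.7854.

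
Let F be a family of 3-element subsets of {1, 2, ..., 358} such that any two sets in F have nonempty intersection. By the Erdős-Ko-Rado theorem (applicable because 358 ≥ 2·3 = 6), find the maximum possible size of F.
max |F| = C(357, 2) = 63546

The Erdős-Ko-Rado theorem states: for n ≥ 2k, an intersecting family of k-subsets of an n-element set has size at most C(n − 1, k − 1), with equality for 'star' families {A ⊆ [n] : |A| = k, i ∈ A} (fix an element i). For n = 358, k = 3: C(357, 2) = 63546.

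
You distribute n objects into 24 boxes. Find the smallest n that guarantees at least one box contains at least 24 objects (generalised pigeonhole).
n = (24 − 1)·24 + 1 = 553

By the generalised pigeonhole principle, to guarantee some box contains ≥ r objects we need more than (r − 1) · k objects total. Threshold: n = (r − 1) · k + 1. With r = 24 and k = 24: n = 23 · 24 + 1 = 552 + 1 = 553. For n = 552 = 23 · 24, we can put exactly 23 objects in every box, avoiding 24 in any single one — so 553 is tight.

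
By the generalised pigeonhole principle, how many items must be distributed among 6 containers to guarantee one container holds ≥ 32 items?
n = (32 − 1)·6 + 1 = 187

By the generalised pigeonhole principle, to guarantee some box contains ≥ r objects we need more than (r − 1) · k objects total. Threshold: n = (r − 1) · k + 1. With r = 32 and k = 6: n = 31 · 6 + 1 = 186 + 1 = 187. For n = 186 = 31 · 6, we can put exactly 31 objects in every box, avoiding 32 in any single one — so 187 is tight.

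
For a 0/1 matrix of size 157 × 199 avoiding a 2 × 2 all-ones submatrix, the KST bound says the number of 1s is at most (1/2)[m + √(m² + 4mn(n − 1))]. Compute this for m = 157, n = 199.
z(157, 199; 2, 2) ≤ (1/2)[157 + √(157² + 4·157·199·198)] = (1/2)[157 + √24769105] = 2566.9285

Kővári–Sós–Turán: let r_1, ..., r_157 be the row sums and z = Σ r_i the total number of 1s. Each pair of columns can share at most one row with both entries 1 (else a 2×2 all-ones block appears), so Σ_i C(r_i, 2) ≤ C(199, 2) = 19701. By convexity Σ_i C(r_i, 2) ≥ 157·C(z/157, 2) = z(z − 157)/(2·157), giving z² − 157z − 157·199·198 ≤ 0 and hence z ≤ (1/2)[157 + √(24649 + 4·6186114)] = (1/2)[157 + √24769105] ≈ (1/2)(157 + 4976.8569) = 2566.9285.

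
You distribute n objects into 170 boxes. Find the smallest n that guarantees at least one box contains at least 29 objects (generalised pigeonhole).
n = (29 − 1)·170 + 1 = 4761

By the generalised pigeonhole principle, to guarantee some box contains ≥ r objects we need more than (r − 1) · k objects total. Threshold: n = (r − 1) · k + 1. With r = 29 and k = 170: n = 28 · 170 + 1 = 4760 + 1 = 4761. For n = 4760 = 28 · 170, we can put exactly 28 objects in every box, avoiding 29 in any single one — so 4761 is tight.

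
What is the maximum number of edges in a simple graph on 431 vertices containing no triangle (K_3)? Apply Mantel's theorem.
ex(431, K_3) = ⌊431^2/4⌋ = 46440

Mantel (1907): a triangle-free graph on n vertices has at most ⌊n^2/4⌋ edges, with equality for the complete bipartite graph K_{⌊n/2⌋, ⌈n/2⌉}. For n = 431: ⌊431^2/4⌋ = ⌊185761/4⌋ = 46440. The extremal graph is K_{215, 216}, which has 215·216 = 46440 edges.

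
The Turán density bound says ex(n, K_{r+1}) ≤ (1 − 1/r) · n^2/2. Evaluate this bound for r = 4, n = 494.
Turán density bound = (3/4) · 494^2/2 = 183027/2 ≈ 91513.5

Turán's theorem: ex(n, K_{r+1}) is achieved by the complete r-partite Turán graph T(n, r) with parts as balanced as possible, and is at most (1 − 1/r) · n^2/2. For r = 4, n = 494: the density bound is (3/4) · 244036/2 = 183027/2 ≈ 91513.5. The integer-valued extremum is e(T(494, 4)) = 91513, which is strictly less than the density bound 183027/2 since 4 ∤ 494 (the parts of T(494, 4) cannot all be equal).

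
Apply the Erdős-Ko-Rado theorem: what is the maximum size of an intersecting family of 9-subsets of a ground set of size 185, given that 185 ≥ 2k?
max |F| = C(184, 8) = 27926541635499

The Erdős-Ko-Rado theorem states: for n ≥ 2k, an intersecting family of k-subsets of an n-element set has size at most C(n − 1, k − 1), with equality for 'star' families {A ⊆ [n] : |A| = k, i ∈ A} (fix an element i). For n = 185, k = 9: C(184, 8) = 27926541635499.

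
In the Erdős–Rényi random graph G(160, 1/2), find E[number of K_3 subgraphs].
E[# K_3] = C(160, 3) · (1/2)^C(3, 2) = 669920 / 2^3 = 83740

For each 3-subset S of vertices (there are C(160, 3) = 669920 such S), let X_S = 1 if S induces a K_3 (all C(3, 2) = 3 edges present). Then P(X_S = 1) = (1/2)^3 = 1/8. By linearity of expectation, E[# K_3] = C(160, 3) · (1/2)^3 = 669920 / 8 = 83740.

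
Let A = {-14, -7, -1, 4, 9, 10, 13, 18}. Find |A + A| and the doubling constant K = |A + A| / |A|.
K = |A + A| / |A| = 32/8 = 4

Enumerate A + A = {a + b : a, b ∈ A}. With |A| = 8, there are |A|^2 = 64 ordered sum pairs; collecting distinct values, A + A = {-28, -21, -15, -14, -10, -8, -5, -4, -3, -2, -1, 2, 3, 4, 6, 8, 9, 11, 12, 13, 14, 17, 18, 19, 20, 22, 23, 26, 27, 28, 31, 36}, so |A + A| = 32. Thus K = 32/8 = 4. For comparison, the minimum possible |A + A| over all 8-element sets is 2·8 − 1 = 15 (so min K = 15/8), attained only by arithmetic progressions.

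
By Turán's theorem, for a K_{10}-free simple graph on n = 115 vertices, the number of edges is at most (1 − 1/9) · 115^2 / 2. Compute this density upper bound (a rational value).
Turán density bound = (8/9) · 115^2/2 = 52900/9 ≈ 5877.7778

Turán's theorem: ex(n, K_{r+1}) is achieved by the complete r-partite Turán graph T(n, r) with parts as balanced as possible, and is at most (1 − 1/r) · n^2/2. For r = 9, n = 115: the density bound is (8/9) · 13225/2 = 52900/9 ≈ 5877.7778. The integer-valued extremum is e(T(115, 9)) = 5877, which is strictly less than the density bound 52900/9 since 9 ∤ 115 (the parts of T(115, 9) cannot all be equal).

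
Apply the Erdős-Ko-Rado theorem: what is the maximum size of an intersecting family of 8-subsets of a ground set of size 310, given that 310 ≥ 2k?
max |F| = C(309, 7) = 49837300811496

Erdős-Ko-Rado (1961): when n ≥ 2k, max |F| = C(n−1, k−1). The bound is attained by the star {A : i ∈ A} for any fixed i ∈ [n]. Here C(310−1, 8−1) = C(309, 7) = 49837300811496.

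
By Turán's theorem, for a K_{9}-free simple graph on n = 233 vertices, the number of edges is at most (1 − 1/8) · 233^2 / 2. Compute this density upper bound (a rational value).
Turán density bound = (7/8) · 233^2/2 = 380023/16 ≈ 23751.4375

Turán's theorem: ex(n, K_{r+1}) is achieved by the complete r-partite Turán graph T(n, r) with parts as balanced as possible, and is at most (1 − 1/r) · n^2/2. For r = 8, n = 233: the density bound is (7/8) · 54289/2 = 380023/16 ≈ 23751.4375. The integer-valued extremum is e(T(233, 8)) = 23751, which is strictly less than the density bound 380023/16 since 8 ∤ 233 (the parts of T(233, 8) cannot all be equal).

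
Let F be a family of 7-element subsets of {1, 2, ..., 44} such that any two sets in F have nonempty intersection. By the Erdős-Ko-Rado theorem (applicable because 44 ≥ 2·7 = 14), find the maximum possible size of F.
max |F| = C(43, 6) = 6096454

The Erdős-Ko-Rado theorem states: for n ≥ 2k, an intersecting family of k-subsets of an n-element set has size at most C(n − 1, k − 1), with equality for 'star' families {A ⊆ [n] : |A| = k, i ∈ A} (fix an element i). For n = 44, k = 7: C(43, 6) = 6096454.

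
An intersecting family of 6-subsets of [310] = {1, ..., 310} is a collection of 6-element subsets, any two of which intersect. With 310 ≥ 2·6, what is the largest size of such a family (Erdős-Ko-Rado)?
max |F| = C(309, 5) = 22724147061

The Erdős-Ko-Rado theorem states: for n ≥ 2k, an intersecting family of k-subsets of an n-element set has size at most C(n − 1, k − 1), with equality for 'star' families {A ⊆ [n] : |A| = k, i ∈ A} (fix an element i). For n = 310, k = 6: C(309, 5) = 22724147061.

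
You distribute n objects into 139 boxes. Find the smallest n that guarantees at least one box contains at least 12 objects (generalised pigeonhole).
n = (12 − 1)·139 + 1 = 1530

By the generalised pigeonhole principle, to guarantee some box contains ≥ r objects we need more than (r − 1) · k objects total. Threshold: n = (r − 1) · k + 1. With r = 12 and k = 139: n = 11 · 139 + 1 = 1529 + 1 = 1530. For n = 1529 = 11 · 139, we can put exactly 11 objects in every box, avoiding 12 in any single one — so 1530 is tight.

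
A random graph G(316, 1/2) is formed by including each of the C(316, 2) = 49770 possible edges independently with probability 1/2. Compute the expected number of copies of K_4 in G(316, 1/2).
E[# K_4] = C(316, 4) · (1/2)^C(4, 2) = 407624595 / 2^6 = 6369134.296875

For each 4-subset S of vertices (there are C(316, 4) = 407624595 such S), let X_S = 1 if S induces a K_4 (all C(4, 2) = 6 edges present). Then P(X_S = 1) = (1/2)^6 = 1/64. By linearity of expectation, E[# K_4] = C(316, 4) · (1/2)^6 = 407624595 / 64 = 6369134.296875.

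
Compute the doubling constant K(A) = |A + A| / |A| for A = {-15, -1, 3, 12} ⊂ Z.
K = |A + A| / |A| = 10/4 = 5/2

Enumerate A + A = {a + b : a, b ∈ A}. With |A| = 4, there are |A|^2 = 16 ordered sum pairs; collecting distinct values, A + A = {-30, -16, -12, -3, -2, 2, 6, 11, 15, 24}, so |A + A| = 10. Thus K = 10/4 = 5/2. For comparison, the minimum possible |A + A| over all 4-element sets is 2·4 − 1 = 7 (so min K = 7/4), attained only by arithmetic progressions.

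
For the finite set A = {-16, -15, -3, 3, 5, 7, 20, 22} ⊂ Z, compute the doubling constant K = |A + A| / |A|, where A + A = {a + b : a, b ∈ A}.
K = |A + A| / |A| = 31/8

Enumerate A + A = {a + b : a, b ∈ A}. With |A| = 8, there are |A|^2 = 64 ordered sum pairs; collecting distinct values, A + A = {-32, -31, -30, -19, -18, -13, -12, -11, -10, -9, -8, -6, 0, 2, 4, 5, 6, 7, 8, 10, 12, 14, 17, 19, 23, 25, 27, 29, 40, 42, 44}, so |A + A| = 31. Thus K = 31/8. For comparison, the minimum possible |A + A| over all 8-element sets is 2·8 − 1 = 15 (so min K = 15/8), attained only by arithmetic progressions.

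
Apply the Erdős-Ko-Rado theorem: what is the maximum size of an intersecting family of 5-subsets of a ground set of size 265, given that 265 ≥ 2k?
max |F| = C(264, 4) = 197829126

Erdős-Ko-Rado (1961): when n ≥ 2k, max |F| = C(n−1, k−1). The bound is attained by the star {A : i ∈ A} for any fixed i ∈ [n]. Here C(265−1, 5−1) = C(264, 4) = 197829126.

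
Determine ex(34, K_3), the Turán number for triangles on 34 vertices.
ex(34, K_3) = ⌊34^2/4⌋ = 289

Mantel (1907): a triangle-free graph on n vertices has at most ⌊n^2/4⌋ edges, with equality for the complete bipartite graph K_{⌊n/2⌋, ⌈n/2⌉}. For n = 34: ⌊34^2/4⌋ = ⌊1156/4⌋ = 289. The extremal graph is K_{17, 17}, which has 17·17 = 289 edges.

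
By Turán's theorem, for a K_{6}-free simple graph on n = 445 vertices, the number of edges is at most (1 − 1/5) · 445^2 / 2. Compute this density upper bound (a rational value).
Turán density bound = (4/5) · 445^2/2 = 79210

Turán's theorem: ex(n, K_{r+1}) is achieved by the complete r-partite Turán graph T(n, r) with parts as balanced as possible, and is at most (1 − 1/r) · n^2/2. For r = 5, n = 445: the density bound is (4/5) · 198025/2 = 79210. Since 5 ∣ 445, the Turán graph T(445, 5) has parts of equal size 89, and its edge count e(T(445, 5)) = 79210 attains the density bound exactly.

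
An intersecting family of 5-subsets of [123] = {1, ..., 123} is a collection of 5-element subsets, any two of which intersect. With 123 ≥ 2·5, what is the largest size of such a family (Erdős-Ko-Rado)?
max |F| = C(122, 4) = 8783390

Erdős-Ko-Rado (1961): when n ≥ 2k, max |F| = C(n−1, k−1). The bound is attained by the star {A : i ∈ A} for any fixed i ∈ [n]. Here C(123−1, 5−1) = C(122, 4) = 8783390.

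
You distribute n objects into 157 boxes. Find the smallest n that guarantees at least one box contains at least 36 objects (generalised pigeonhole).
n = (36 − 1)·157 + 1 = 5496

By the generalised pigeonhole principle, to guarantee some box contains ≥ r objects we need more than (r − 1) · k objects total. Threshold: n = (r − 1) · k + 1. With r = 36 and k = 157: n = 35 · 157 + 1 = 5495 + 1 = 5496. For n = 5495 = 35 · 157, we can put exactly 35 objects in every box, avoiding 36 in any single one — so 5496 is tight.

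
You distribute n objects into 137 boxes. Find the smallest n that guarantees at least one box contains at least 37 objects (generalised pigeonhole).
n = (37 − 1)·137 + 1 = 4933

By the generalised pigeonhole principle, to guarantee some box contains ≥ r objects we need more than (r − 1) · k objects total. Threshold: n = (r − 1) · k + 1. With r = 37 and k = 137: n = 36 · 137 + 1 = 4932 + 1 = 4933. For n = 4932 = 36 · 137, we can put exactly 36 objects in every box, avoiding 37 in any single one — so 4933 is tight.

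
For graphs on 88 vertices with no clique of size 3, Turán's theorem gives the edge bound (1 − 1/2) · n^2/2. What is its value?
Turán density bound = (1/2) · 88^2/2 = 1936

Turán's theorem: ex(n, K_{r+1}) is achieved by the complete r-partite Turán graph T(n, r) with parts as balanced as possible, and is at most (1 − 1/r) · n^2/2. For r = 2, n = 88: the density bound is (1/2) · 7744/2 = 1936. Since 2 ∣ 88, the Turán graph T(88, 2) has parts of equal size 44, and its edge count e(T(88, 2)) = 1936 attains the density bound exactly.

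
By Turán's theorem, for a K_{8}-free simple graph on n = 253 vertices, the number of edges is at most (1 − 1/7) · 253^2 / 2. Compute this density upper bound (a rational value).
Turán density bound = (6/7) · 253^2/2 = 192027/7 ≈ 27432.4286

Turán's theorem: ex(n, K_{r+1}) is achieved by the complete r-partite Turán graph T(n, r) with parts as balanced as possible, and is at most (1 − 1/r) · n^2/2. For r = 7, n = 253: the density bound is (6/7) · 64009/2 = 192027/7 ≈ 27432.4286. The integer-valued extremum is e(T(253, 7)) = 27432, which is strictly less than the density bound 192027/7 since 7 ∤ 253 (the parts of T(253, 7) cannot all be equal).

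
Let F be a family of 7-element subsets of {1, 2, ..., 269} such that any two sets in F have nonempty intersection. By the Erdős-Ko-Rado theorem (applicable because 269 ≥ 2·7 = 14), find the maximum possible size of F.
max |F| = C(268, 6) = 486408039964

Erdős-Ko-Rado (1961): when n ≥ 2k, max |F| = C(n−1, k−1). The bound is attained by the star {A : i ∈ A} for any fixed i ∈ [n]. Here C(269−1, 7−1) = C(268, 6) = 486408039964.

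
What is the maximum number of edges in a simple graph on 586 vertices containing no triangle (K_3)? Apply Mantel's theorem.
ex(586, K_3) = ⌊586^2/4⌋ = 85849

Mantel (1907): a triangle-free graph on n vertices has at most ⌊n^2/4⌋ edges, with equality for the complete bipartite graph K_{⌊n/2⌋, ⌈n/2⌉}. For n = 586: ⌊586^2/4⌋ = ⌊343396/4⌋ = 85849. The extremal graph is K_{293, 293}, which has 293·293 = 85849 edges.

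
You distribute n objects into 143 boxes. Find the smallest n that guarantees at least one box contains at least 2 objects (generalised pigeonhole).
n = (2 − 1)·143 + 1 = 144

By the generalised pigeonhole principle, to guarantee some box contains ≥ r objects we need more than (r − 1) · k objects total. Threshold: n = (r − 1) · k + 1. With r = 2 and k = 143: n = 1 · 143 + 1 = 143 + 1 = 144. For n = 143 = 1 · 143, we can put exactly 1 objects in every box, avoiding 2 in any single one — so 144 is tight.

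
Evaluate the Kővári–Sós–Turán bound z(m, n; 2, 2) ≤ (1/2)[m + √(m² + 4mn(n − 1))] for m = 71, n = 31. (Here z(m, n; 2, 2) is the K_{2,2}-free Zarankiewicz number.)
z(71, 31; 2, 2) ≤ (1/2)[71 + √(71² + 4·71·31·30)] = (1/2)[71 + √269161] = 294.9036

Kővári–Sós–Turán: let r_1, ..., r_71 be the row sums and z = Σ r_i the total number of 1s. Each pair of columns can share at most one row with both entries 1 (else a 2×2 all-ones block appears), so Σ_i C(r_i, 2) ≤ C(31, 2) = 465. By convexity Σ_i C(r_i, 2) ≥ 71·C(z/71, 2) = z(z − 71)/(2·71), giving z² − 71z − 71·31·30 ≤ 0 and hence z ≤ (1/2)[71 + √(5041 + 4·66030)] = (1/2)[71 + √269161] ≈ (1/2)(71 + 518.8073) = 294.9036.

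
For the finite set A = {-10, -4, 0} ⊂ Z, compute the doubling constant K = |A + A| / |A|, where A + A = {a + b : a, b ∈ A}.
K = |A + A| / |A| = 6/3 = 2

Enumerate A + A = {a + b : a, b ∈ A}. With |A| = 3, there are |A|^2 = 9 ordered sum pairs; collecting distinct values, A + A = {-20, -14, -10, -8, -4, 0}, so |A + A| = 6. Thus K = 6/3 = 2. For comparison, the minimum possible |A + A| over all 3-element sets is 2·3 − 1 = 5 (so min K = 5/3), attained only by arithmetic progressions.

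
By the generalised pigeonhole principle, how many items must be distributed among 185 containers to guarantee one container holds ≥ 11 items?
n = (11 − 1)·185 + 1 = 1851

By the generalised pigeonhole principle, to guarantee some box contains ≥ r objects we need more than (r − 1) · k objects total. Threshold: n = (r − 1) · k + 1. With r = 11 and k = 185: n = 10 · 185 + 1 = 1850 + 1 = 1851. For n = 1850 = 10 · 185, we can put exactly 10 objects in every box, avoiding 11 in any single one — so 1851 is tight.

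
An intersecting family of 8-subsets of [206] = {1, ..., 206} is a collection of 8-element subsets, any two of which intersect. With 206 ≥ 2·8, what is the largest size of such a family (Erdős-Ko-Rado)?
max |F| = C(205, 7) = 2721949282900

The Erdős-Ko-Rado theorem states: for n ≥ 2k, an intersecting family of k-subsets of an n-element set has size at most C(n − 1, k − 1), with equality for 'star' families {A ⊆ [n] : |A| = k, i ∈ A} (fix an element i). For n = 206, k = 8: C(205, 7) = 2721949282900.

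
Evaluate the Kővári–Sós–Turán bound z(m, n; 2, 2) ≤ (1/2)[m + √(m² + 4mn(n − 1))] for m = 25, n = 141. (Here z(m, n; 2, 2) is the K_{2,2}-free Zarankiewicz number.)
z(25, 141; 2, 2) ≤ (1/2)[25 + √(25² + 4·25·141·140)] = (1/2)[25 + √1974625] = 715.1068

Kővári–Sós–Turán: let r_1, ..., r_25 be the row sums and z = Σ r_i the total number of 1s. Each pair of columns can share at most one row with both entries 1 (else a 2×2 all-ones block appears), so Σ_i C(r_i, 2) ≤ C(141, 2) = 9870. By convexity Σ_i C(r_i, 2) ≥ 25·C(z/25, 2) = z(z − 25)/(2·25), giving z² − 25z − 25·141·140 ≤ 0 and hence z ≤ (1/2)[25 + √(625 + 4·493500)] = (1/2)[25 + √1974625] ≈ (1/2)(25 + 1405.2135) = 715.1068.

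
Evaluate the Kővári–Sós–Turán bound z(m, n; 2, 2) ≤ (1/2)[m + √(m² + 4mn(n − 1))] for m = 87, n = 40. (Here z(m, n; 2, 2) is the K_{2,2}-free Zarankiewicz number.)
z(87, 40; 2, 2) ≤ (1/2)[87 + √(87² + 4·87·40·39)] = (1/2)[87 + √550449] = 414.4613

Kővári–Sós–Turán: let r_1, ..., r_87 be the row sums and z = Σ r_i the total number of 1s. Each pair of columns can share at most one row with both entries 1 (else a 2×2 all-ones block appears), so Σ_i C(r_i, 2) ≤ C(40, 2) = 780. By convexity Σ_i C(r_i, 2) ≥ 87·C(z/87, 2) = z(z − 87)/(2·87), giving z² − 87z − 87·40·39 ≤ 0 and hence z ≤ (1/2)[87 + √(7569 + 4·135720)] = (1/2)[87 + √550449] ≈ (1/2)(87 + 741.9225) = 414.4613.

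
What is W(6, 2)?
W(6, 2) = 6 + 1 = 7

A 2-term AP is any pair of integers, so a monochromatic 2-AP exists iff some colour is used at least twice. With 6 colours, the colouring i ↦ i on {1, ..., 6} uses each colour once, avoiding any monochromatic pair, so W(6, 2) > 6. For {1, ..., 7}, pigeonhole forces two integers of the same colour, which form a monochromatic 2-AP. Hence W(6, 2) = 7.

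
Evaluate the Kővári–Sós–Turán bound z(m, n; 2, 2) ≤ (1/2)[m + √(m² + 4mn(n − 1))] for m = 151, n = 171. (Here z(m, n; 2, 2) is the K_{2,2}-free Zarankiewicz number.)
z(151, 171; 2, 2) ≤ (1/2)[151 + √(151² + 4·151·171·170)] = (1/2)[151 + √17581081] = 2171.99

Kővári–Sós–Turán: let r_1, ..., r_151 be the row sums and z = Σ r_i the total number of 1s. Each pair of columns can share at most one row with both entries 1 (else a 2×2 all-ones block appears), so Σ_i C(r_i, 2) ≤ C(171, 2) = 14535. By convexity Σ_i C(r_i, 2) ≥ 151·C(z/151, 2) = z(z − 151)/(2·151), giving z² − 151z − 151·171·170 ≤ 0 and hence z ≤ (1/2)[151 + √(22801 + 4·4389570)] = (1/2)[151 + √17581081] ≈ (1/2)(151 + 4192.98) = 2171.99.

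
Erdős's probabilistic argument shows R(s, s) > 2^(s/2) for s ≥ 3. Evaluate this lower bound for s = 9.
2^(9/2) = 22.6274; so R(9, 9) > 22.6274

Colour each edge of K_n uniformly at random with red/blue. The expected number of monochromatic K_9 is C(n, 9) · 2 · 2^(−C(9,2)). If C(n, 9) · 2^(1 − C(9,2)) < 1, then with positive probability no monochromatic K_9 exists, so R(9, 9) > n. The standard estimate C(n, 9) ≤ n^9/9! shows this inequality holds whenever n ≤ 2^(9/2) (since 9! · 2^(C(9,2) − 1) > 2^(9^2/2) ≥ n^9). Hence R(9, 9) > 2^(9/2) = 22.6274.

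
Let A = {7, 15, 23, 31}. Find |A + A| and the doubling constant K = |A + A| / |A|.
K = |A + A| / |A| = 7/4

Enumerate A + A = {a + b : a, b ∈ A}. With |A| = 4, there are |A|^2 = 16 ordered sum pairs; collecting distinct values, A + A = {14, 22, 30, 38, 46, 54, 62}, so |A + A| = 7. Thus K = 7/4. Here |A + A| = 2|A| − 1 = 7, the minimum possible — so K = 7/4 is minimal, which holds iff A is an arithmetic progression.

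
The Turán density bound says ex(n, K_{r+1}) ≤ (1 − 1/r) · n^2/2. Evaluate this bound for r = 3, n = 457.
Turán density bound = (2/3) · 457^2/2 = 208849/3 ≈ 69616.3333

Turán's theorem: ex(n, K_{r+1}) is achieved by the complete r-partite Turán graph T(n, r) with parts as balanced as possible, and is at most (1 − 1/r) · n^2/2. For r = 3, n = 457: the density bound is (2/3) · 208849/2 = 208849/3 ≈ 69616.3333. The integer-valued extremum is e(T(457, 3)) = 69616, which is strictly less than the density bound 208849/3 since 3 ∤ 457 (the parts of T(457, 3) cannot all be equal).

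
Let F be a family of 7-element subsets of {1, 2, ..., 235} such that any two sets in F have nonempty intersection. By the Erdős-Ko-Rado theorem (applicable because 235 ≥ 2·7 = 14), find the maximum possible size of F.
max |F| = C(234, 6) = 213748248714

Erdős-Ko-Rado (1961): when n ≥ 2k, max |F| = C(n−1, k−1). The bound is attained by the star {A : i ∈ A} for any fixed i ∈ [n]. Here C(235−1, 7−1) = C(234, 6) = 213748248714.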